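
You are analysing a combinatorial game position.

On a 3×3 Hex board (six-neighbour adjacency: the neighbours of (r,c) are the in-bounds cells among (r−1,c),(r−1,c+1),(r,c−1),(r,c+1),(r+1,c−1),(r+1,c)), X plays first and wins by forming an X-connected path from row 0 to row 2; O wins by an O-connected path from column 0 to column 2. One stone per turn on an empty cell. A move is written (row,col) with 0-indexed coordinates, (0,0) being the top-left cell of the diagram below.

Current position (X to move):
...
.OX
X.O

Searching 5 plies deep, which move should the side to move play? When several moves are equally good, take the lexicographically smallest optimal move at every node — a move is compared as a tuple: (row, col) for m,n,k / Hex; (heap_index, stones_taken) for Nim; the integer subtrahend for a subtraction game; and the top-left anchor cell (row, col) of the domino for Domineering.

X's best at [.../.OX/X.O]: (0,2)

[.../.OX/X.O] X move#1: (0,0):-1/X../.OX/X.O, (0,1):-1/.X./.OX/X.O, (0,2):+1/..X/.OX/X.O*, (1,0):+1/.../XOX/X.O, (2,1):+1/.../.OX/XXO
[..X/.OX/X.O] O move#2: (0,0):-1/O.X/.OX/X.O*, (0,1):-1/.OX/.OX/X.O, (1,0):-1/..X/OOX/X.O, (2,1):-1/..X/.OX/XOO
[O.X/.OX/X.O] X move#3: (0,1):+1/OXX/.OX/X.O*, (1,0):+1/O.X/XOX/X.O, (2,1):+1/O.X/.OX/XXO
[OXX/.OX/X.O] O move#4: (1,0):-1/OXX/OOX/X.O*, (2,1):-1/OXX/.OX/XOO
[OXX/OOX/X.O] X move#5: (2,1):+1/OXX/OOX/XXO*
[OXX/OOX/XXO] end (terminal -1, O#6); searched .../.OX/X.O to 5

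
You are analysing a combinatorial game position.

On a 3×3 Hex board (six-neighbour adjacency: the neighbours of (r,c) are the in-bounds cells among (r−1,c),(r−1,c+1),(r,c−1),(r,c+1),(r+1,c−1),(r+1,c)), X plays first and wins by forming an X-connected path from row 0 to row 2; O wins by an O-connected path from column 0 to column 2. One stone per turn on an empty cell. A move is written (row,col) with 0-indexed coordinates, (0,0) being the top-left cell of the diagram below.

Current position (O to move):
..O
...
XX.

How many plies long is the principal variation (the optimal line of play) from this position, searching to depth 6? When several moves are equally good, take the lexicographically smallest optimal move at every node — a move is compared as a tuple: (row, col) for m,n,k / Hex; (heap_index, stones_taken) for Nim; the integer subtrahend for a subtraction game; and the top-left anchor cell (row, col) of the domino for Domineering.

PV length from [..O/.../XX.]: 3 plies

ply 1, O at ..O/.../XX. | (0,0)=-1→O.O/.../XX.; (0,1)=+1→.OO/.../XX.*; (1,0)=+1→..O/O../XX.; (1,1)=-1→..O/.O./XX.; (1,2)=-1→..O/..O/XX.; (2,2)=-1→..O/.../XXO
ply 2, X at .OO/.../XX. | (0,0)=-1→XOO/.../XX.*; (1,0)=-1→.OO/X../XX.; (1,1)=-1→.OO/.X./XX.; (1,2)=-1→.OO/..X/XX.; (2,2)=-1→.OO/.../XXX
ply 3, O at XOO/.../XX. | (1,0)=+1→XOO/O../XX.*; (1,1)=-1→XOO/.O./XX.; (1,2)=-1→XOO/..O/XX.; (2,2)=-1→XOO/.../XXO
ply 4: XOO/O../XX. is terminal -1 (X); from ..O/.../XX. depth 6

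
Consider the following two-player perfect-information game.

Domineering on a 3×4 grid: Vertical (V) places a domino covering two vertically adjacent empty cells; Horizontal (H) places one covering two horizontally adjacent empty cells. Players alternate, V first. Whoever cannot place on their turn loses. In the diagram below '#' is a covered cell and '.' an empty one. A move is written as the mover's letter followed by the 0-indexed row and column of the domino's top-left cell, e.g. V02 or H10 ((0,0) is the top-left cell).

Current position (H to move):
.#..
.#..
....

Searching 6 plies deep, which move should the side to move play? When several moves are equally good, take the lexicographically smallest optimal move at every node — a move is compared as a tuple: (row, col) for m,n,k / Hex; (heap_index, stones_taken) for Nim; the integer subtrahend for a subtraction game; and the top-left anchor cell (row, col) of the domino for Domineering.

H's best at [.#../.#../....]: H12

[.#../.#../....] H move#1: H02:-1/.###/.#../...., H12:+1/.#../.###/....*, H20:-1/.#../.#../##.., H21:-1/.#../.#../.##., H22:-1/.#../.#../..##
[.#../.###/....] V move#2: V00:-1/##../####/....*, V10:-1/.#../####/#...
[##../####/....] H move#3: H02:+1/####/####/....*, H20:+1/##../####/##.., H21:+1/##../####/.##., H22:+1/##../####/..##
[####/####/....] end (terminal -1, V#4); searched .#../.#../.... to 6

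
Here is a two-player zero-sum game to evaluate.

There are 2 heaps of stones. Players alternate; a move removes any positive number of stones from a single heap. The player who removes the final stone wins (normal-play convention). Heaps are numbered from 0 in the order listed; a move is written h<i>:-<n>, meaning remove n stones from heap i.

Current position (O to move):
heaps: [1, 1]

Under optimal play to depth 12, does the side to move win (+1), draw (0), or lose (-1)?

p1 O@[(1,1)]: h0:-1[(0,1)]-1* h1:-1[(1,0)]-1
p2 X@[(0,1)]: h1:-1[(0,0)]+1*
p3 O@[(0,0)] terminal -1; root [(1,1)] d12

value((1,1), O) = -1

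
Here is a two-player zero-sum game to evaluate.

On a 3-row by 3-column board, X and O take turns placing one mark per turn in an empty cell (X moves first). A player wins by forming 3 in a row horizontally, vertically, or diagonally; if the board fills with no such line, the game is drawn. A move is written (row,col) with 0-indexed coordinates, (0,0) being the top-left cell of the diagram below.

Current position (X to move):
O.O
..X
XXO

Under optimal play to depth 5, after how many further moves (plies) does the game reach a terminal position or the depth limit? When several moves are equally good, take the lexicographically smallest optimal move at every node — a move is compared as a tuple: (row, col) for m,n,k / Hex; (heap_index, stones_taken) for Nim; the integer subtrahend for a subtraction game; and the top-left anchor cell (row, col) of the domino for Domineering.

PV length from [O.O/..X/XXO]: 2 plies

[O.O/..X/XXO] X move#1: (0,1):-1/OXO/..X/XXO*, (1,0):-1/O.O/X.X/XXO, (1,1):-1/O.O/.XX/XXO
[OXO/..X/XXO] O move#2: (1,0):-1/OXO/O.X/XXO, (1,1):+1/OXO/.OX/XXO*
[OXO/.OX/XXO] end (terminal -1, X#3); searched O.O/..X/XXO to 5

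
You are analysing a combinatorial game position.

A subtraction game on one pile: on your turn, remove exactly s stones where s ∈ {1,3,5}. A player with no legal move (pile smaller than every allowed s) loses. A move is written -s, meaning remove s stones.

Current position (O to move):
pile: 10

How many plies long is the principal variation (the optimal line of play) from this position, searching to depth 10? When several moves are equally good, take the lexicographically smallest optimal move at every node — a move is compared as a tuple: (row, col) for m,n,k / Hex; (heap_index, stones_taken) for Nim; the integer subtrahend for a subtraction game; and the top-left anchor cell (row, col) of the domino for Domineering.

PV length from [10]: 10 plies

[10] O move#1: -1:-1/9*, -3:-1/7, -5:-1/5
[9] X move#2: -1:+1/8*, -3:+1/6, -5:+1/4
[8] O move#3: -1:-1/7*, -3:-1/5, -5:-1/3
[7] X move#4: -1:+1/6*, -3:+1/4, -5:+1/2
[6] O move#5: -1:-1/5*, -3:-1/3, -5:-1/1
[5] X move#6: -1:+1/4*, -3:+1/2, -5:+1/0
[4] O move#7: -1:-1/3*, -3:-1/1
[3] X move#8: -1:+1/2*, -3:+1/0
[2] O move#9: -1:-1/1*
[1] X move#10: -1:+1/0*
[0] end (terminal -1, O#11); searched 10 to 10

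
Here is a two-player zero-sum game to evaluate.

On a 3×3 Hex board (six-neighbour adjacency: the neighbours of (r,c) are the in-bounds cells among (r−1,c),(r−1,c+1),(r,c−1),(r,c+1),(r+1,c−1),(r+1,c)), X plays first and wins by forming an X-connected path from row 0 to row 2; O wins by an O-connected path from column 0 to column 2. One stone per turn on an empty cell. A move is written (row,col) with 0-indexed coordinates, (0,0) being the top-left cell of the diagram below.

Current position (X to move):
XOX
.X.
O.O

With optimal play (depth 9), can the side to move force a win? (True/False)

ply 1, X at XOX/.X./O.O | (1,0)=-1→XOX/XX./O.O; (1,2)=-1→XOX/.XX/O.O; (2,1)=+1→XOX/.X./OXO*
ply 2: XOX/.X./OXO is terminal -1 (O); from XOX/.X./O.O depth 9

X winning at [XOX/.X./O.O]: True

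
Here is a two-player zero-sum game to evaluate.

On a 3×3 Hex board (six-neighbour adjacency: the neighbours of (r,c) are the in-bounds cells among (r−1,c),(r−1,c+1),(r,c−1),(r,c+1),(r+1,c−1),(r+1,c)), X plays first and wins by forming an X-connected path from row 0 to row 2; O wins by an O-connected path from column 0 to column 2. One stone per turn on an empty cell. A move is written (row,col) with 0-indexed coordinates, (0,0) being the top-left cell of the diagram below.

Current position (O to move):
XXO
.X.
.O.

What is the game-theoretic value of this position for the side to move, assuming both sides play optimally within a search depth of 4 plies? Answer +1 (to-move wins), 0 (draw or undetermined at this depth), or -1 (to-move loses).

value(XXO/.X./.O., O) = +1

ply 1, O at XXO/.X./.O. | (1,0)=-1→XXO/OX./.O.; (1,2)=-1→XXO/.XO/.O.; (2,0)=+1→XXO/.X./OO.*; (2,2)=-1→XXO/.X./.OO
ply 2, X at XXO/.X./OO. | (1,0)=-1→XXO/XX./OO.*; (1,2)=-1→XXO/.XX/OO.; (2,2)=-1→XXO/.X./OOX
ply 3, O at XXO/XX./OO. | (1,2)=+1→XXO/XXO/OO.*; (2,2)=+1→XXO/XX./OOO
ply 4: XXO/XXO/OO. is terminal -1 (X); from XXO/.X./.O. depth 4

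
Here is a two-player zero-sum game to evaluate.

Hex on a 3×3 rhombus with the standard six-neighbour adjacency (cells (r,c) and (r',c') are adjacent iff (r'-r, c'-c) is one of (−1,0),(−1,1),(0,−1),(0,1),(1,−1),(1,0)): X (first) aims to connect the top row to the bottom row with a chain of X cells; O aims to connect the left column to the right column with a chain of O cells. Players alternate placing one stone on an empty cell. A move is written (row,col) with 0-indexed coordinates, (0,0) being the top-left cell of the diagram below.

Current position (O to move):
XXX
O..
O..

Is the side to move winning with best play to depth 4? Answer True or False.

ply 1, O at XXX/O../O.. | (1,1)=-1→XXX/OO./O..; (1,2)=+1→XXX/O.O/O..*; (2,1)=+1→XXX/O../OO.; (2,2)=-1→XXX/O../O.O
ply 2, X at XXX/O.O/O.. | (1,1)=-1→XXX/OXO/O..*; (2,1)=-1→XXX/O.O/OX.; (2,2)=-1→XXX/O.O/O.X
ply 3, O at XXX/OXO/O.. | (2,1)=+1→XXX/OXO/OO.*; (2,2)=-1→XXX/OXO/O.O
ply 4: XXX/OXO/OO. is terminal -1 (X); from XXX/O../O.. depth 4

O winning at [XXX/O../O..]: True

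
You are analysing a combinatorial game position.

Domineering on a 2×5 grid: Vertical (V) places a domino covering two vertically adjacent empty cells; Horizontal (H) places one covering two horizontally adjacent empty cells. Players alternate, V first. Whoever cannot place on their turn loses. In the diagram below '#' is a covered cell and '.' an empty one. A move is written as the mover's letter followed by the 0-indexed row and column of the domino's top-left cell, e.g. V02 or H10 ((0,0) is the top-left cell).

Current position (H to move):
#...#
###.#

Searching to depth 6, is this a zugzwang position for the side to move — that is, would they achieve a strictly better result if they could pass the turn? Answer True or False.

p1 H@[#...#/###.#]: H01[###.#/###.#]-1 H02[#.###/###.#]+1*
p2 V@[#.###/###.#] terminal -1; root [#...#/###.#] d6
if H skipped the turn, V would face:
~ p1 V@[#...#/###.#]: V03[#..##/#####]-1*
~ p2 H@[#..##/#####]: H01[#####/#####]+1*
~ p3 V@[#####/#####] terminal -1; root [#...#/###.#] d6
compare (H): move=+1 vs pass=+1

zugzwang(#...#/###.#, H) = False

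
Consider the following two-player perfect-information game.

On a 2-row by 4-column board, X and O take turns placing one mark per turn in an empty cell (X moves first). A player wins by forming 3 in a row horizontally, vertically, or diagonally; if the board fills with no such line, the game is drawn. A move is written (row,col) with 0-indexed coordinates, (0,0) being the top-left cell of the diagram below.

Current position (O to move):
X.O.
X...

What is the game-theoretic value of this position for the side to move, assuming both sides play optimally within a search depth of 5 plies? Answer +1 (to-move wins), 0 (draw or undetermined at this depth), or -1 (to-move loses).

ply 1, O at X.O./X... | (0,1)=+0→XOO./X...*; (0,3)=+0→X.OO/X...; (1,1)=+0→X.O./XO..; (1,2)=+0→X.O./X.O.; (1,3)=+0→X.O./X..O
ply 2, X at XOO./X... | (0,3)=+0→XOOX/X...*; (1,1)=-1→XOO./XX..; (1,2)=-1→XOO./X.X.; (1,3)=-1→XOO./X..X
ply 3, O at XOOX/X... | (1,1)=+0→XOOX/XO..*; (1,2)=+0→XOOX/X.O.; (1,3)=+0→XOOX/X..O
ply 4, X at XOOX/XO.. | (1,2)=+0→XOOX/XOX.*; (1,3)=+0→XOOX/XO.X
ply 5, O at XOOX/XOX. | (1,3)=+0→XOOX/XOXO*
ply 6: XOOX/XOXO is terminal +0 (X); from X.O./X... depth 5

value(X.O./X..., O) = 0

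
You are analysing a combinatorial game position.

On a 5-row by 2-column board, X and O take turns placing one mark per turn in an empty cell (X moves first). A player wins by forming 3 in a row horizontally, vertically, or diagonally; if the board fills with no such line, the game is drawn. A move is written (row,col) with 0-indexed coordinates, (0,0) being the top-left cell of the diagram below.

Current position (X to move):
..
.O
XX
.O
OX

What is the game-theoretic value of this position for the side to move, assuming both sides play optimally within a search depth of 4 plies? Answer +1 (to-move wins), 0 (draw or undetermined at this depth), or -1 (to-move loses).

[../.O/XX/.O/OX] X move#1: (0,0):+0/X./.O/XX/.O/OX, (0,1):+0/.X/.O/XX/.O/OX, (1,0):+1/../XO/XX/.O/OX*, (3,0):+0/../.O/XX/XO/OX
[../XO/XX/.O/OX] O move#2: (0,0):-1/O./XO/XX/.O/OX*, (0,1):-1/.O/XO/XX/.O/OX, (3,0):-1/../XO/XX/OO/OX
[O./XO/XX/.O/OX] X move#3: (0,1):+0/OX/XO/XX/.O/OX, (3,0):+1/O./XO/XX/XO/OX*
[O./XO/XX/XO/OX] end (terminal -1, O#4); searched ../.O/XX/.O/OX to 4

value(../.O/XX/.O/OX, X) = +1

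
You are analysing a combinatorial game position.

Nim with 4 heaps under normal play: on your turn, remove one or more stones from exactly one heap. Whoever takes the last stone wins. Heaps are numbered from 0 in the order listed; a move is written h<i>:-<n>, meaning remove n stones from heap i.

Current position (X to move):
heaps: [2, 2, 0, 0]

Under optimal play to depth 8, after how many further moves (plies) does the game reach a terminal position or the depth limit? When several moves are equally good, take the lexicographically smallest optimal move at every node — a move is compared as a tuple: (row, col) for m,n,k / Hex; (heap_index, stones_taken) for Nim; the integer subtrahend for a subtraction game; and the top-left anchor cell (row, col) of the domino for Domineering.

ply 1, X at (2,2,0,0) | h0:-1=-1→(1,2,0,0)*; h0:-2=-1→(0,2,0,0); h1:-1=-1→(2,1,0,0); h1:-2=-1→(2,0,0,0)
ply 2, O at (1,2,0,0) | h0:-1=-1→(0,2,0,0); h1:-1=+1→(1,1,0,0)*; h1:-2=-1→(1,0,0,0)
ply 3, X at (1,1,0,0) | h0:-1=-1→(0,1,0,0)*; h1:-1=-1→(1,0,0,0)
ply 4, O at (0,1,0,0) | h1:-1=+1→(0,0,0,0)*
ply 5: (0,0,0,0) is terminal -1 (X); from (2,2,0,0) depth 8

PV length from [(2,2,0,0)]: 4 plies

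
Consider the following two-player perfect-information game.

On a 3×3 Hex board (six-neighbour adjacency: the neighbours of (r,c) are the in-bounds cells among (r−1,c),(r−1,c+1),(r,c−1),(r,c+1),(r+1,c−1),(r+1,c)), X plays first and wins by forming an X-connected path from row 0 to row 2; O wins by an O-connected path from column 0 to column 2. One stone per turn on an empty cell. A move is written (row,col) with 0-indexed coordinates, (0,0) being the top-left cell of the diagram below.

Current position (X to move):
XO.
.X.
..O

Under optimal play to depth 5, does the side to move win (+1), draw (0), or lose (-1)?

p1 X@[XO./.X./..O]: (0,2)[XOX/.X./..O]+1* (1,0)[XO./XX./..O]+1 (1,2)[XO./.XX/..O]+1 (2,0)[XO./.X./X.O]+1 (2,1)[XO./.X./.XO]+1
p2 O@[XOX/.X./..O]: (1,0)[XOX/OX./..O]-1* (1,2)[XOX/.XO/..O]-1 (2,0)[XOX/.X./O.O]-1 (2,1)[XOX/.X./.OO]-1
p3 X@[XOX/OX./..O]: (1,2)[XOX/OXX/..O]+1* (2,0)[XOX/OX./X.O]+1 (2,1)[XOX/OX./.XO]+1
p4 O@[XOX/OXX/..O]: (2,0)[XOX/OXX/O.O]-1* (2,1)[XOX/OXX/.OO]-1
p5 X@[XOX/OXX/O.O]: (2,1)[XOX/OXX/OXO]+1*
p6 O@[XOX/OXX/OXO] terminal -1; root [XO./.X./..O] d5

value(XO./.X./..O, X) = +1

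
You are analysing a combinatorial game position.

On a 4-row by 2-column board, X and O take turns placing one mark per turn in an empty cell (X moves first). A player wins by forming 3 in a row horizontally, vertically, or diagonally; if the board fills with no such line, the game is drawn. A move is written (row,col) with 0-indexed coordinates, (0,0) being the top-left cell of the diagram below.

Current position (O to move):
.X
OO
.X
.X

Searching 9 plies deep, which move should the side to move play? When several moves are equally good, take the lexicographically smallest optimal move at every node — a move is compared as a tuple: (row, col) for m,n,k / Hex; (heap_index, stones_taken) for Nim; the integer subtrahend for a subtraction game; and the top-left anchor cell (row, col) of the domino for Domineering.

ply 1, O at .X/OO/.X/.X | (0,0)=+0→OX/OO/.X/.X; (2,0)=+1→.X/OO/OX/.X*; (3,0)=+0→.X/OO/.X/OX
ply 2, X at .X/OO/OX/.X | (0,0)=-1→XX/OO/OX/.X*; (3,0)=-1→.X/OO/OX/XX
ply 3, O at XX/OO/OX/.X | (3,0)=+1→XX/OO/OX/OX*
ply 4: XX/OO/OX/OX is terminal -1 (X); from .X/OO/.X/.X depth 9

O's best at [.X/OO/.X/.X]: (2,0)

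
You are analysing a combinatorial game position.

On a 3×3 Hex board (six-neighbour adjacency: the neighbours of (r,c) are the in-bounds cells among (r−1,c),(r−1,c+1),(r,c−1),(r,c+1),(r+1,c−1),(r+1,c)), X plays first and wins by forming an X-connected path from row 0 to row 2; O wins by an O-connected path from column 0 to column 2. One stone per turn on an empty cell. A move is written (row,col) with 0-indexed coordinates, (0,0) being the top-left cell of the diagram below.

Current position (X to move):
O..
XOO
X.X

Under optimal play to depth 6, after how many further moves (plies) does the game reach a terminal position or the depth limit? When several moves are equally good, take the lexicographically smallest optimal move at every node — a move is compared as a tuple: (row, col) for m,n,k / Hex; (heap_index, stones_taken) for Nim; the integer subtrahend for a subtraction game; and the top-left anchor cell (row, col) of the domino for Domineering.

[O../XOO/X.X] X move#1: (0,1):+1/OX./XOO/X.X*, (0,2):-1/O.X/XOO/X.X, (2,1):-1/O../XOO/XXX
[OX./XOO/X.X] end (terminal -1, O#2); searched O../XOO/X.X to 6

PV length from [O../XOO/X.X]: 1 ply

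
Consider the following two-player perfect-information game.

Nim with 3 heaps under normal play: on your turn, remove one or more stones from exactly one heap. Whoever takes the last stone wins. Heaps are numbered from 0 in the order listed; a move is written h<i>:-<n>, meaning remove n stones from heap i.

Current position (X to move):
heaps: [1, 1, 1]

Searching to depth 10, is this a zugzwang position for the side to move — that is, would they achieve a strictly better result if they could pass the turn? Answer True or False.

ply 1, X at (1,1,1) | h0:-1=+1→(0,1,1)*; h1:-1=+1→(1,0,1); h2:-1=+1→(1,1,0)
ply 2, O at (0,1,1) | h1:-1=-1→(0,0,1)*; h2:-1=-1→(0,1,0)
ply 3, X at (0,0,1) | h2:-1=+1→(0,0,0)*
ply 4: (0,0,0) is terminal -1 (O); from (1,1,1) depth 10
suppose X passes — search the same position with O to move:
pass> ply 1, O at (1,1,1) | h0:-1=+1→(0,1,1)*; h1:-1=+1→(1,0,1); h2:-1=+1→(1,1,0)
pass> ply 2, X at (0,1,1) | h1:-1=-1→(0,0,1)*; h2:-1=-1→(0,1,0)
pass> ply 3, O at (0,0,1) | h2:-1=+1→(0,0,0)*
pass> ply 4: (0,0,0) is terminal -1 (X); from (1,1,1) depth 10
for X: play +1, pass -1

zugzwang((1,1,1), X) = False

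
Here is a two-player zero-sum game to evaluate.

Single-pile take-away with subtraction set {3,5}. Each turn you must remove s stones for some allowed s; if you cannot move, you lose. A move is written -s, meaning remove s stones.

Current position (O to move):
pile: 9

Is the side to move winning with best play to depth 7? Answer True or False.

O winning at [9]: False

ply 1, O at 9 | -3=-1→6*; -5=-1→4
ply 2, X at 6 | -3=-1→3; -5=+1→1*
ply 3: 1 is terminal -1 (O); from 9 depth 7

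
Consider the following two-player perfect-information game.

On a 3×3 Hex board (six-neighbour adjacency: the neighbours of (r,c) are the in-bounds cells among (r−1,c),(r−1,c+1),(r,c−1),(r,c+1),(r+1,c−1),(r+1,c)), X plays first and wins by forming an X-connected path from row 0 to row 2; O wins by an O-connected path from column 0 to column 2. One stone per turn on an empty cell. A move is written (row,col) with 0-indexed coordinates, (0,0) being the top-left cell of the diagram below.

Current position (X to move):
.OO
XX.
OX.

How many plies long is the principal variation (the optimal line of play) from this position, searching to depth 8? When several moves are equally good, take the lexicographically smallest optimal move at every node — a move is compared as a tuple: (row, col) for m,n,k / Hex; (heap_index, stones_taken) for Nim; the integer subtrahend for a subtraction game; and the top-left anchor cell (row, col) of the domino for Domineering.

PV length from [.OO/XX./OX.]: 1 ply

p1 X@[.OO/XX./OX.]: (0,0)[XOO/XX./OX.]+1* (1,2)[.OO/XXX/OX.]-1 (2,2)[.OO/XX./OXX]-1
p2 O@[XOO/XX./OX.] terminal -1; root [.OO/XX./OX.] d8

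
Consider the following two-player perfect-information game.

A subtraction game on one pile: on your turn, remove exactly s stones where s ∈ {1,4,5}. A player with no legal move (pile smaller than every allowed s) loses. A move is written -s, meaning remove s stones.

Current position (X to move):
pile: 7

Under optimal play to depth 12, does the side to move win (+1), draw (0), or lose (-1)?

p1 X@[7]: -1[6]-1 -4[3]-1 -5[2]+1*
p2 O@[2]: -1[1]-1*
p3 X@[1]: -1[0]+1*
p4 O@[0] terminal -1; root [7] d12

value(7, X) = +1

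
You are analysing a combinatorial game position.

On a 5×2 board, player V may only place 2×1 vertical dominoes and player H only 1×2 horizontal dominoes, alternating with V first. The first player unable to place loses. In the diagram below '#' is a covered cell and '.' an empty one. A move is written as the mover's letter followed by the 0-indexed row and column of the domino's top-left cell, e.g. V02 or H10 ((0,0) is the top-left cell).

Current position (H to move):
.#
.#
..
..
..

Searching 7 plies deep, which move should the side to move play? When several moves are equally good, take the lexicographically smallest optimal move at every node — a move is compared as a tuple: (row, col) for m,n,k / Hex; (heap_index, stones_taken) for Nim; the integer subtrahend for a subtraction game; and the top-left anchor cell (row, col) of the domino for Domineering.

H's best at [.#/.#/../../..]: H30

p1 H@[.#/.#/../../..]: H20[.#/.#/##/../..]-1 H30[.#/.#/../##/..]+1* H40[.#/.#/../../##]-1
p2 V@[.#/.#/../##/..]: V00[##/##/../##/..]-1* V10[.#/##/#./##/..]-1
p3 H@[##/##/../##/..]: H20[##/##/##/##/..]+1* H40[##/##/../##/##]+1
p4 V@[##/##/##/##/..] terminal -1; root [.#/.#/../../..] d7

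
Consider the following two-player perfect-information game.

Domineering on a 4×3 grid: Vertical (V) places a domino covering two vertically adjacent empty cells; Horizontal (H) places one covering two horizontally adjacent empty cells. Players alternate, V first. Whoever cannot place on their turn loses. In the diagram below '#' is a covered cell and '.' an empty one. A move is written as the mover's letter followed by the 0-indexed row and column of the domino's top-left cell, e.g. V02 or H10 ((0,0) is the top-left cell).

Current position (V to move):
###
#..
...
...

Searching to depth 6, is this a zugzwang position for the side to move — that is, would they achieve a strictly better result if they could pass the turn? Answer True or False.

zugzwang(###/#../.../..., V) = False

[###/#../.../...] V move#1: V11:+1/###/##./.#./...*, V12:-1/###/#.#/..#/..., V20:-1/###/#../#../#.., V21:+1/###/#../.#./.#., V22:-1/###/#../..#/..#
[###/##./.#./...] H move#2: H30:-1/###/##./.#./##.*, H31:-1/###/##./.#./.##
[###/##./.#./##.] V move#3: V12:+1/###/###/.##/##.*, V22:+1/###/##./.##/###
[###/###/.##/##.] end (terminal -1, H#4); searched ###/#../.../... to 6
if V skipped the turn, H would face:
~ [###/#../.../...] H move#1: H11:-1/###/###/.../..., H20:+1/###/#../##./...*, H21:+1/###/#../.##/..., H30:-1/###/#../.../##., H31:-1/###/#../.../.##
~ [###/#../##./...] V move#2: V12:-1/###/#.#/###/...*, V22:-1/###/#../###/..#
~ [###/#.#/###/...] H move#3: H30:+1/###/#.#/###/##.*, H31:+1/###/#.#/###/.##
~ [###/#.#/###/##.] end (terminal -1, V#4); searched ###/#../.../... to 6
compare (V): move=+1 vs pass=-1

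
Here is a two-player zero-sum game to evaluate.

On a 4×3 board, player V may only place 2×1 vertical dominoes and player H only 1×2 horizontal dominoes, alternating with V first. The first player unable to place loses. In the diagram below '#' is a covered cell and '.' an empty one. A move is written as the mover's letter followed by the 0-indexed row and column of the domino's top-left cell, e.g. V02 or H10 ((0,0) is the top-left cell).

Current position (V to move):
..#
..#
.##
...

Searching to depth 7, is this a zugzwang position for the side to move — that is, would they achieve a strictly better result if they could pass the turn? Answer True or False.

p1 V@[..#/..#/.##/...]: V00[#.#/#.#/.##/...]+1* V01[.##/.##/.##/...]+1 V10[..#/#.#/###/...]-1 V20[..#/..#/###/#..]-1
p2 H@[#.#/#.#/.##/...]: H30[#.#/#.#/.##/##.]-1* H31[#.#/#.#/.##/.##]-1
p3 V@[#.#/#.#/.##/##.]: V01[###/###/.##/##.]+1*
p4 H@[###/###/.##/##.] terminal -1; root [..#/..#/.##/...] d7
pass branch (H moves first from the same position):
  | p1 H@[..#/..#/.##/...]: H00[###/..#/.##/...]+1* H10[..#/###/.##/...]+1 H30[..#/..#/.##/##.]-1 H31[..#/..#/.##/.##]-1
  | p2 V@[###/..#/.##/...]: V10[###/#.#/###/...]-1* V20[###/..#/###/#..]-1
  | p3 H@[###/#.#/###/...]: H30[###/#.#/###/##.]+1* H31[###/#.#/###/.##]+1
  | p4 V@[###/#.#/###/##.] terminal -1; root [..#/..#/.##/...] d7
V moving scores +1; V passing scores -1

zugzwang(..#/..#/.##/..., V) = False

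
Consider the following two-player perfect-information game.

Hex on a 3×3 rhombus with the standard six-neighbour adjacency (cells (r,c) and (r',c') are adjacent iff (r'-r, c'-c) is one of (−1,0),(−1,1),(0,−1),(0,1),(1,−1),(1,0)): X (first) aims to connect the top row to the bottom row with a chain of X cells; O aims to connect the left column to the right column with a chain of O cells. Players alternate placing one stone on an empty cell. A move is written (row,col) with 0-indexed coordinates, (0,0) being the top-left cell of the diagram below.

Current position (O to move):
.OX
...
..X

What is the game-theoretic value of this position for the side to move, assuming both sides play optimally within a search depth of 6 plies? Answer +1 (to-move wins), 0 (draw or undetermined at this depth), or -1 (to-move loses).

value(.OX/.../..X, O) = -1

p1 O@[.OX/.../..X]: (0,0)[OOX/.../..X]-1* (1,0)[.OX/O../..X]-1 (1,1)[.OX/.O./..X]-1 (1,2)[.OX/..O/..X]-1 (2,0)[.OX/.../O.X]-1 (2,1)[.OX/.../.OX]-1
p2 X@[OOX/.../..X]: (1,0)[OOX/X../..X]+1* (1,1)[OOX/.X./..X]+1 (1,2)[OOX/..X/..X]+1 (2,0)[OOX/.../X.X]+1 (2,1)[OOX/.../.XX]+1
p3 O@[OOX/X../..X]: (1,1)[OOX/XO./..X]-1* (1,2)[OOX/X.O/..X]-1 (2,0)[OOX/X../O.X]-1 (2,1)[OOX/X../.OX]-1
p4 X@[OOX/XO./..X]: (1,2)[OOX/XOX/..X]+1* (2,0)[OOX/XO./X.X]-1 (2,1)[OOX/XO./.XX]-1
p5 O@[OOX/XOX/..X] terminal -1; root [.OX/.../..X] d6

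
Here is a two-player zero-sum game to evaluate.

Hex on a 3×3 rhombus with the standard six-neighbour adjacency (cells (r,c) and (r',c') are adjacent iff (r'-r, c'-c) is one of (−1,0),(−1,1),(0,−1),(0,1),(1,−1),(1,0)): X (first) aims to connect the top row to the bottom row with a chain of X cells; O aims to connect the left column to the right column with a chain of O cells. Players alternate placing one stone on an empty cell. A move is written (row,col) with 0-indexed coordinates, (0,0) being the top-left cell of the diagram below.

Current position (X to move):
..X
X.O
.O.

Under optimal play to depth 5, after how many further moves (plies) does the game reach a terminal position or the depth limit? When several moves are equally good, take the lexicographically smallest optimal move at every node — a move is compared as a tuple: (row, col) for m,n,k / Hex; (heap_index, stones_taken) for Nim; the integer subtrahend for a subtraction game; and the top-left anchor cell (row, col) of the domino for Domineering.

PV length from [..X/X.O/.O.]: 3 plies

p1 X@[..X/X.O/.O.]: (0,0)[X.X/X.O/.O.]-1 (0,1)[.XX/X.O/.O.]-1 (1,1)[..X/XXO/.O.]-1 (2,0)[..X/X.O/XO.]+1* (2,2)[..X/X.O/.OX]-1
p2 O@[..X/X.O/XO.]: (0,0)[O.X/X.O/XO.]-1* (0,1)[.OX/X.O/XO.]-1 (1,1)[..X/XOO/XO.]-1 (2,2)[..X/X.O/XOO]-1
p3 X@[O.X/X.O/XO.]: (0,1)[OXX/X.O/XO.]+1* (1,1)[O.X/XXO/XO.]+1 (2,2)[O.X/X.O/XOX]+1
p4 O@[OXX/X.O/XO.] terminal -1; root [..X/X.O/.O.] d5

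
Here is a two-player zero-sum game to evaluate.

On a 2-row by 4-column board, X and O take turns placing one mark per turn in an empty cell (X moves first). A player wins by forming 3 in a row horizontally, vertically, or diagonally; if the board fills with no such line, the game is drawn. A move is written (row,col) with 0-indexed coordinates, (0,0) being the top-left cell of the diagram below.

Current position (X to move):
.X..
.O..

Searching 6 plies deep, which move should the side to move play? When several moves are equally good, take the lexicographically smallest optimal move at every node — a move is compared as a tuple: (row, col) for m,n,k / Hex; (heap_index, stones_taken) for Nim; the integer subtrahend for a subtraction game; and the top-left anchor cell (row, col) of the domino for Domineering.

ply 1, X at .X../.O.. | (0,0)=+0→XX../.O..; (0,2)=+1→.XX./.O..*; (0,3)=+0→.X.X/.O..; (1,0)=+0→.X../XO..; (1,2)=+0→.X../.OX.; (1,3)=+0→.X../.O.X
ply 2, O at .XX./.O.. | (0,0)=-1→OXX./.O..*; (0,3)=-1→.XXO/.O..; (1,0)=-1→.XX./OO..; (1,2)=-1→.XX./.OO.; (1,3)=-1→.XX./.O.O
ply 3, X at OXX./.O.. | (0,3)=+1→OXXX/.O..*; (1,0)=+0→OXX./XO..; (1,2)=+0→OXX./.OX.; (1,3)=+0→OXX./.O.X
ply 4: OXXX/.O.. is terminal -1 (O); from .X../.O.. depth 6

X's best at [.X../.O..]: (0,2)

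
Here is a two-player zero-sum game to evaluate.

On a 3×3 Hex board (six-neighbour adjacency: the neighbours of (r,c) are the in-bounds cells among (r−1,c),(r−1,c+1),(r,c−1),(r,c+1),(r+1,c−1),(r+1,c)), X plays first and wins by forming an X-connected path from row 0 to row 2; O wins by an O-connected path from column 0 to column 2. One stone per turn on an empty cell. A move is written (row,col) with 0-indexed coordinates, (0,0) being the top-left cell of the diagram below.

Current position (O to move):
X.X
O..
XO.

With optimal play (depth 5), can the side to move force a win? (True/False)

O winning at [X.X/O../XO.]: True

p1 O@[X.X/O../XO.]: (0,1)[XOX/O../XO.]-1 (1,1)[X.X/OO./XO.]+1* (1,2)[X.X/O.O/XO.]-1 (2,2)[X.X/O../XOO]-1
p2 X@[X.X/OO./XO.]: (0,1)[XXX/OO./XO.]-1* (1,2)[X.X/OOX/XO.]-1 (2,2)[X.X/OO./XOX]-1
p3 O@[XXX/OO./XO.]: (1,2)[XXX/OOO/XO.]+1* (2,2)[XXX/OO./XOO]+1
p4 X@[XXX/OOO/XO.] terminal -1; root [X.X/O../XO.] d5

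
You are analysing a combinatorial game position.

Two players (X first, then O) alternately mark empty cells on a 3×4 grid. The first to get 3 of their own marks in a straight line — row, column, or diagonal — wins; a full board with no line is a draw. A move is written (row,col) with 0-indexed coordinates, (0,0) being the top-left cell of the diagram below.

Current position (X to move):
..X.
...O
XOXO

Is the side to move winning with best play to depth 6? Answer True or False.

ply 1, X at ..X./...O/XOXO | (0,0)=-1→X.X./...O/XOXO; (0,1)=-1→.XX./...O/XOXO; (0,3)=+1→..XX/...O/XOXO*; (1,0)=-1→..X./X..O/XOXO; (1,1)=+1→..X./.X.O/XOXO; (1,2)=+1→..X./..XO/XOXO
ply 2, O at ..XX/...O/XOXO | (0,0)=-1→O.XX/...O/XOXO*; (0,1)=-1→.OXX/...O/XOXO; (1,0)=-1→..XX/O..O/XOXO; (1,1)=-1→..XX/.O.O/XOXO; (1,2)=-1→..XX/..OO/XOXO
ply 3, X at O.XX/...O/XOXO | (0,1)=+1→OXXX/...O/XOXO*; (1,0)=+1→O.XX/X..O/XOXO; (1,1)=+1→O.XX/.X.O/XOXO; (1,2)=+1→O.XX/..XO/XOXO
ply 4: OXXX/...O/XOXO is terminal -1 (O); from ..X./...O/XOXO depth 6

X winning at [..X./...O/XOXO]: True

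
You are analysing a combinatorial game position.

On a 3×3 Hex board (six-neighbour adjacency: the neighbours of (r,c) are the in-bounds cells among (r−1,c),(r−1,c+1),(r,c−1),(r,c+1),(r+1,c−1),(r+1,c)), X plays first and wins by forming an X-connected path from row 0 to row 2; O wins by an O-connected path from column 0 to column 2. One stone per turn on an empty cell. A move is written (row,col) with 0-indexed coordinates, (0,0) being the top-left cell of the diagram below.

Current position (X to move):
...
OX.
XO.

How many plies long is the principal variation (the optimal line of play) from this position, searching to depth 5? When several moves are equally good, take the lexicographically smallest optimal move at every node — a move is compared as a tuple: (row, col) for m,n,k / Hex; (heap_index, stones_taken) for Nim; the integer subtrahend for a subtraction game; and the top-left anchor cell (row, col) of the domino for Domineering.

ply 1, X at .../OX./XO. | (0,0)=+1→X../OX./XO.*; (0,1)=+1→.X./OX./XO.; (0,2)=+1→..X/OX./XO.; (1,2)=+1→.../OXX/XO.; (2,2)=+1→.../OX./XOX
ply 2, O at X../OX./XO. | (0,1)=-1→XO./OX./XO.*; (0,2)=-1→X.O/OX./XO.; (1,2)=-1→X../OXO/XO.; (2,2)=-1→X../OX./XOO
ply 3, X at XO./OX./XO. | (0,2)=+1→XOX/OX./XO.*; (1,2)=-1→XO./OXX/XO.; (2,2)=-1→XO./OX./XOX
ply 4: XOX/OX./XO. is terminal -1 (O); from .../OX./XO. depth 5

PV length from [.../OX./XO.]: 3 plies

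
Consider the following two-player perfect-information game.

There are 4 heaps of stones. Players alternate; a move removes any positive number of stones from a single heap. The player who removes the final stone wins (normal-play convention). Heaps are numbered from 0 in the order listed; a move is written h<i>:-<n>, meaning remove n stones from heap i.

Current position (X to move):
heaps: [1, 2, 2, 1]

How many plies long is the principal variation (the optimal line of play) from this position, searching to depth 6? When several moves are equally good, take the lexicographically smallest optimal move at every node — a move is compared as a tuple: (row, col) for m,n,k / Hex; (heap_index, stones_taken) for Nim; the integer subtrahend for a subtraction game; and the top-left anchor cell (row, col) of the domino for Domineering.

ply 1, X at (1,2,2,1) | h0:-1=-1→(0,2,2,1)*; h1:-1=-1→(1,1,2,1); h1:-2=-1→(1,0,2,1); h2:-1=-1→(1,2,1,1); h2:-2=-1→(1,2,0,1); h3:-1=-1→(1,2,2,0)
ply 2, O at (0,2,2,1) | h1:-1=-1→(0,1,2,1); h1:-2=-1→(0,0,2,1); h2:-1=-1→(0,2,1,1); h2:-2=-1→(0,2,0,1); h3:-1=+1→(0,2,2,0)*
ply 3, X at (0,2,2,0) | h1:-1=-1→(0,1,2,0)*; h1:-2=-1→(0,0,2,0); h2:-1=-1→(0,2,1,0); h2:-2=-1→(0,2,0,0)
ply 4, O at (0,1,2,0) | h1:-1=-1→(0,0,2,0); h2:-1=+1→(0,1,1,0)*; h2:-2=-1→(0,1,0,0)
ply 5, X at (0,1,1,0) | h1:-1=-1→(0,0,1,0)*; h2:-1=-1→(0,1,0,0)
ply 6, O at (0,0,1,0) | h2:-1=+1→(0,0,0,0)*
ply 7: (0,0,0,0) is terminal -1 (X); from (1,2,2,1) depth 6

PV length from [(1,2,2,1)]: 6 plies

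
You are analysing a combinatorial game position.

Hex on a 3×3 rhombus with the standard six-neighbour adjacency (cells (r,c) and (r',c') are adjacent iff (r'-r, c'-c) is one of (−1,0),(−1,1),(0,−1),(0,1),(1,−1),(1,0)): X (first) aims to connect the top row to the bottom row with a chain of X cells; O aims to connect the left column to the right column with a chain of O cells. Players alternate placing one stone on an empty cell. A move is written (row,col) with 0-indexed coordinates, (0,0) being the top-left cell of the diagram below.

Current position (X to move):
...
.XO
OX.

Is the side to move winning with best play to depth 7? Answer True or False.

[.../.XO/OX.] X move#1: (0,0):+1/X../.XO/OX.*, (0,1):+1/.X./.XO/OX., (0,2):+1/..X/.XO/OX., (1,0):+1/.../XXO/OX., (2,2):+1/.../.XO/OXX
[X../.XO/OX.] O move#2: (0,1):-1/XO./.XO/OX.*, (0,2):-1/X.O/.XO/OX., (1,0):-1/X../OXO/OX., (2,2):-1/X../.XO/OXO
[XO./.XO/OX.] X move#3: (0,2):+1/XOX/.XO/OX.*, (1,0):+1/XO./XXO/OX., (2,2):+1/XO./.XO/OXX
[XOX/.XO/OX.] end (terminal -1, O#4); searched .../.XO/OX. to 7

X winning at [.../.XO/OX.]: True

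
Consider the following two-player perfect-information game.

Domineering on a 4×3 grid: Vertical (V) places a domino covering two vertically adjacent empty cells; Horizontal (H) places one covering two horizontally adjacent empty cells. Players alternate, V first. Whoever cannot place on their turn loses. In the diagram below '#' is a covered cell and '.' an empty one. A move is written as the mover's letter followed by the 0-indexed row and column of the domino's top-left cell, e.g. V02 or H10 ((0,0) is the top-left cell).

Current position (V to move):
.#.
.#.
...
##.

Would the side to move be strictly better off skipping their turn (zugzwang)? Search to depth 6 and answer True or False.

zugzwang(.#./.#./.../##., V) = False

[.#./.#./.../##.] V move#1: V00:+1/##./##./.../##.*, V02:+1/.##/.##/.../##., V10:+1/.#./##./#../##., V12:+1/.#./.##/..#/##., V22:+1/.#./.#./..#/###
[##./##./.../##.] H move#2: H20:-1/##./##./##./##.*, H21:-1/##./##./.##/##.
[##./##./##./##.] V move#3: V02:+1/###/###/##./##.*, V12:+1/##./###/###/##., V22:+1/##./##./###/###
[###/###/##./##.] end (terminal -1, H#4); searched .#./.#./.../##. to 6
suppose V passes — search the same position with H to move:
pass> [.#./.#./.../##.] H move#1: H20:-1/.#./.#./##./##.*, H21:-1/.#./.#./.##/##.
pass> [.#./.#./##./##.] V move#2: V00:+1/##./##./##./##.*, V02:+1/.##/.##/##./##., V12:+1/.#./.##/###/##., V22:+1/.#./.#./###/###
pass> [##./##./##./##.] end (terminal -1, H#3); searched .#./.#./.../##. to 6
for V: play +1, pass +1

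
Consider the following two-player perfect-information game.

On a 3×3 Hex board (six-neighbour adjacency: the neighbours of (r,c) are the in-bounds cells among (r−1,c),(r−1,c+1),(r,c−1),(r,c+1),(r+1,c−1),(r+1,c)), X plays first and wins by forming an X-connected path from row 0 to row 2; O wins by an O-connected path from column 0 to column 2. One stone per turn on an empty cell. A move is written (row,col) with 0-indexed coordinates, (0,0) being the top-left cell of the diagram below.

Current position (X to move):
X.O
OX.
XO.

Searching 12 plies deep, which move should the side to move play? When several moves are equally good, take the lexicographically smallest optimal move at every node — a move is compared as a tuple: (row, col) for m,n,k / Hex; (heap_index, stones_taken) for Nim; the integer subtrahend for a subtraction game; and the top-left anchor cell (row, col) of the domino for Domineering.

X's best at [X.O/OX./XO.]: (0,1)

ply 1, X at X.O/OX./XO. | (0,1)=+1→XXO/OX./XO.*; (1,2)=-1→X.O/OXX/XO.; (2,2)=-1→X.O/OX./XOX
ply 2: XXO/OX./XO. is terminal -1 (O); from X.O/OX./XO. depth 12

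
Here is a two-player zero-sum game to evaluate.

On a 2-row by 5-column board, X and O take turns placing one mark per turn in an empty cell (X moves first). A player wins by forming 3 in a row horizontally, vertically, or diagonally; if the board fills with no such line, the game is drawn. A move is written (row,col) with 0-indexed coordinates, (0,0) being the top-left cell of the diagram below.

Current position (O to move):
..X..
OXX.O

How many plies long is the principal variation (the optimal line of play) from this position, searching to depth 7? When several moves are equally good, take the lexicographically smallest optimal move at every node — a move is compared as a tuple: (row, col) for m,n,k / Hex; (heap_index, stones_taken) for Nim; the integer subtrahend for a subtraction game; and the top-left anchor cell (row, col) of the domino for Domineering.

PV length from [..X../OXX.O]: 4 plies

p1 O@[..X../OXX.O]: (0,0)[O.X../OXX.O]-1* (0,1)[.OX../OXX.O]-1 (0,3)[..XO./OXX.O]-1 (0,4)[..X.O/OXX.O]-1 (1,3)[..X../OXXOO]-1
p2 X@[O.X../OXX.O]: (0,1)[OXX../OXX.O]+1* (0,3)[O.XX./OXX.O]+1 (0,4)[O.X.X/OXX.O]+1 (1,3)[O.X../OXXXO]+1
p3 O@[OXX../OXX.O]: (0,3)[OXXO./OXX.O]-1* (0,4)[OXX.O/OXX.O]-1 (1,3)[OXX../OXXOO]-1
p4 X@[OXXO./OXX.O]: (0,4)[OXXOX/OXX.O]+0 (1,3)[OXXO./OXXXO]+1*
p5 O@[OXXO./OXXXO] terminal -1; root [..X../OXX.O] d7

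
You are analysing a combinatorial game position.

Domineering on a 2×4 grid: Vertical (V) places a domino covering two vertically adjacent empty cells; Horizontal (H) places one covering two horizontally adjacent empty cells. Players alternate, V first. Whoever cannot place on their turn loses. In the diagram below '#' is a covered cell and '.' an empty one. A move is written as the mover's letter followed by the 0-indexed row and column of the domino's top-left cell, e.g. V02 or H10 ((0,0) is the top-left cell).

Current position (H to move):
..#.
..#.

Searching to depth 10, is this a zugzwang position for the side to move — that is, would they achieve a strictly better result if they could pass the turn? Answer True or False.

zugzwang(..#./..#., H) = False

[..#./..#.] H move#1: H00:+1/###./..#.*, H10:+1/..#./###.
[###./..#.] V move#2: V03:-1/####/..##*
[####/..##] H move#3: H10:+1/####/####*
[####/####] end (terminal -1, V#4); searched ..#./..#. to 10
suppose H passes — search the same position with V to move:
pass> [..#./..#.] V move#1: V00:+1/#.#./#.#.*, V01:+1/.##./.##., V03:-1/..##/..##
pass> [#.#./#.#.] end (terminal -1, H#2); searched ..#./..#. to 10
for H: play +1, pass -1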